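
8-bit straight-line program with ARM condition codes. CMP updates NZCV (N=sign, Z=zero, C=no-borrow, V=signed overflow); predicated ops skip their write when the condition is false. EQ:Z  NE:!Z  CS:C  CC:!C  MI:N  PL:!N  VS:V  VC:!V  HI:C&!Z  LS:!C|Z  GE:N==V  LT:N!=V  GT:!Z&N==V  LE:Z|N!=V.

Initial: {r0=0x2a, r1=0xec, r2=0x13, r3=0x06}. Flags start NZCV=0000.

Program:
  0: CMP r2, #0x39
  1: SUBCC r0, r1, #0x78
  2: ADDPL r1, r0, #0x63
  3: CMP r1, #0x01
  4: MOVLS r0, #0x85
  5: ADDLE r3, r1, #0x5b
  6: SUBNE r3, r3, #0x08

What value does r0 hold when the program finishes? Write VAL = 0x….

0: ✓ CMP  NZCV=1000
1: ✓ SUBCC  r0←0x74
2: · ADDPL
3: ✓ CMP  NZCV=1010
4: · MOVLS
5: ✓ ADDLE  r3←0x47
6: ✓ SUBNE  r3←0x3f

VAL = 0x74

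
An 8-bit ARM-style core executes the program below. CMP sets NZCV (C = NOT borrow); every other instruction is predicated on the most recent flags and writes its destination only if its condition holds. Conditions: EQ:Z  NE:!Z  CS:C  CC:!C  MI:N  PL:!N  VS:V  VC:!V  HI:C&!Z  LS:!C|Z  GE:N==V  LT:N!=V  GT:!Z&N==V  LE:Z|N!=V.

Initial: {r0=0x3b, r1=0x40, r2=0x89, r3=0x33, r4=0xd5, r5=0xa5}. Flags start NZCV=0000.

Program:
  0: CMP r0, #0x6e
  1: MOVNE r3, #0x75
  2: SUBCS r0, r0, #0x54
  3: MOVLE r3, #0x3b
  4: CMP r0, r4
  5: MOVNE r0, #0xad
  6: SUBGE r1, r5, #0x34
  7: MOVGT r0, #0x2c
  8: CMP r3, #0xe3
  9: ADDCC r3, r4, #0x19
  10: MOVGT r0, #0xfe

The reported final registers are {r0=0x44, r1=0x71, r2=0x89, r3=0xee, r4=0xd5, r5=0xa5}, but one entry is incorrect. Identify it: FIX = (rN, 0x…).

0: ✓ CMP  NZCV=1000
1: ✓ MOVNE  r3←0x75
2: · SUBCS
3: ✓ MOVLE  r3←0x3b
4: ✓ CMP  NZCV=0000
5: ✓ MOVNE  r0←0xad
6: ✓ SUBGE  r1←0x71
7: ✓ MOVGT  r0←0x2c
8: ✓ CMP  NZCV=0000
9: ✓ ADDCC  r3←0xee
10: ✓ MOVGT  r0←0xfe

FIX = (r0, 0xfe)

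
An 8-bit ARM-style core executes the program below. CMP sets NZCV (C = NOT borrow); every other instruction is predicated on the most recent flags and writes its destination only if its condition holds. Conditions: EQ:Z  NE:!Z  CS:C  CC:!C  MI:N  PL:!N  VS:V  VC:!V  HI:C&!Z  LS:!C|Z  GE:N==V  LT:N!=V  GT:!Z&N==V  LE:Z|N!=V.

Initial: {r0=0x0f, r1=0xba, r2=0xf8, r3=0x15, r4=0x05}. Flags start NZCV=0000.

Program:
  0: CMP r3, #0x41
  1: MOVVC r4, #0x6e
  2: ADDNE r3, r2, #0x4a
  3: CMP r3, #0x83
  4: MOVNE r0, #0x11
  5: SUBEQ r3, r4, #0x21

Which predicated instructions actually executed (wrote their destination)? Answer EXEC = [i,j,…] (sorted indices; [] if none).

0: ✓ CMP  NZCV=1000
1: ✓ MOVVC  r4←0x6e
2: ✓ ADDNE  r3←0x42
3: ✓ CMP  NZCV=1001
4: ✓ MOVNE  r0←0x11
5: · SUBEQ

EXEC = [1,2,4]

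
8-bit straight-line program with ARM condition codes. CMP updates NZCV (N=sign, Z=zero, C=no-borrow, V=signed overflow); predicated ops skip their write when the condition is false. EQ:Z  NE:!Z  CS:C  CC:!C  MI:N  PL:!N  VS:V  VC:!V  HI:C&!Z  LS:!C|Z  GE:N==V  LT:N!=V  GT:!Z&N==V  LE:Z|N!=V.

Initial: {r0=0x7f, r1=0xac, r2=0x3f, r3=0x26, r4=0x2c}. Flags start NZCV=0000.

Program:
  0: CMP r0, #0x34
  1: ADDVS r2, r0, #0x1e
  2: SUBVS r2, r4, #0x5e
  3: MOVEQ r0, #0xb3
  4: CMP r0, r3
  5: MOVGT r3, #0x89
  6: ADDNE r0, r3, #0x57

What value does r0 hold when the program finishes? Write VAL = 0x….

VAL = 0xe0

[0] flags=0010 → (cmp)
[1] flags=0010 VS?F → skip
[2] flags=0010 VS?F → skip
[3] flags=0010 EQ?F → skip
[4] flags=0010 → (cmp)
[5] flags=0010 GT?T → r3=0x89
[6] flags=0010 NE?T → r0=0xe0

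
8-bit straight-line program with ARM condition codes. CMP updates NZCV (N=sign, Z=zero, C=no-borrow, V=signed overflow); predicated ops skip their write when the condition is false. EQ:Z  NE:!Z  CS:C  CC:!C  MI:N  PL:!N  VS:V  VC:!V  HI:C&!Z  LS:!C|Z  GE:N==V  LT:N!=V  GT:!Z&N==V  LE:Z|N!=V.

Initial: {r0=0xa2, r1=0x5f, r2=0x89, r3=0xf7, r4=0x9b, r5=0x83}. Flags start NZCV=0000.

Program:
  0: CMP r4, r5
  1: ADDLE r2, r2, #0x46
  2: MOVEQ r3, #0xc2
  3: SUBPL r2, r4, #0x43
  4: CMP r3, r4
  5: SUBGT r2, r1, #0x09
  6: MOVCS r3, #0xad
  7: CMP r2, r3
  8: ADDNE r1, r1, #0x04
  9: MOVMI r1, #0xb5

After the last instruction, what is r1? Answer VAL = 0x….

VAL = 0xb5

0: ✓ CMP  NZCV=0010
1: · ADDLE
2: · MOVEQ
3: ✓ SUBPL  r2←0x58
4: ✓ CMP  NZCV=0010
5: ✓ SUBGT  r2←0x56
6: ✓ MOVCS  r3←0xad
7: ✓ CMP  NZCV=1001
8: ✓ ADDNE  r1←0x63
9: ✓ MOVMI  r1←0xb5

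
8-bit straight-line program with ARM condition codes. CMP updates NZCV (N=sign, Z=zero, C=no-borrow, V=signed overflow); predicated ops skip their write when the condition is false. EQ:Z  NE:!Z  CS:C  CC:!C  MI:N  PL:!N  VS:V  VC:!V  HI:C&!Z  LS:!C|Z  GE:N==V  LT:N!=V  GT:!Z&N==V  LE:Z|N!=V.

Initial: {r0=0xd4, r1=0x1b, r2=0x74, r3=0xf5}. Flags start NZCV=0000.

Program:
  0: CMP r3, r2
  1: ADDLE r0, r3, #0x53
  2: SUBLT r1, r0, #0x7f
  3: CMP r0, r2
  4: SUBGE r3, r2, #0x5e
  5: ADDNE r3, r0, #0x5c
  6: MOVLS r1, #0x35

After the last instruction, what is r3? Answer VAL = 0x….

0: ✓ CMP  NZCV=1010
1: ✓ ADDLE  r0←0x48
2: ✓ SUBLT  r1←0xc9
3: ✓ CMP  NZCV=1000
4: · SUBGE
5: ✓ ADDNE  r3←0xa4
6: ✓ MOVLS  r1←0x35

VAL = 0xa4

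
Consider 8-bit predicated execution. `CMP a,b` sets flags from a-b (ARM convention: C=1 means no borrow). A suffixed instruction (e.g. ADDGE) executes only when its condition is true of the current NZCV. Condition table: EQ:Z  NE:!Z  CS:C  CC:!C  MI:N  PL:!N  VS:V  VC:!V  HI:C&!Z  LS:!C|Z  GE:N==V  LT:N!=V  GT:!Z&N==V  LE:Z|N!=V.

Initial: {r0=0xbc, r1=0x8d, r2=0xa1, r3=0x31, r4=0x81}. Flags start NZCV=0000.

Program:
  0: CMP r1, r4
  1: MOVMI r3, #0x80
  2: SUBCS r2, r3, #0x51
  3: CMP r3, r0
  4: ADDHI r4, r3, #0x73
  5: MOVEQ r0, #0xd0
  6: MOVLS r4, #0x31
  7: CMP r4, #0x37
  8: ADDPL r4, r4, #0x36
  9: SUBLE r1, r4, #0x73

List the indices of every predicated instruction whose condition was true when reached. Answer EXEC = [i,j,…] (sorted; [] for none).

[0] flags=0010 → (cmp)
[1] flags=0010 MI?F → skip
[2] flags=0010 CS?T → r2=0xe0
[3] flags=0000 → (cmp)
[4] flags=0000 HI?F → skip
[5] flags=0000 EQ?F → skip
[6] flags=0000 LS?T → r4=0x31
[7] flags=1000 → (cmp)
[8] flags=1000 PL?F → skip
[9] flags=1000 LE?T → r1=0xbe

EXEC = [2,6,9]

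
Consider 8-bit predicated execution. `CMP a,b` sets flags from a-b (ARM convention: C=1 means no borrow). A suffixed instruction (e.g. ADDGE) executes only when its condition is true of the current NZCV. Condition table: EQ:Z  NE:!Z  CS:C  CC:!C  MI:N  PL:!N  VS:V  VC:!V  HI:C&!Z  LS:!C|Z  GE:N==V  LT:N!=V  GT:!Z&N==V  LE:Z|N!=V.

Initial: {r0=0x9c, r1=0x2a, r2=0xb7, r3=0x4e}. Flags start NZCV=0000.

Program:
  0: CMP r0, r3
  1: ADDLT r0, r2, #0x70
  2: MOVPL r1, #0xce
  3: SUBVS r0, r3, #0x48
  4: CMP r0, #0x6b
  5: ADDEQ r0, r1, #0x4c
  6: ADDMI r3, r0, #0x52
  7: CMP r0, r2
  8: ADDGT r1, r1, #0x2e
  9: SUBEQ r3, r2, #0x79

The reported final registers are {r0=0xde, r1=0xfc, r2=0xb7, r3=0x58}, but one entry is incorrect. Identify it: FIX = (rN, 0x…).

FIX = (r0, 0x06)

[0] flags=0011 → (cmp)
[1] flags=0011 LT?T → r0=0x27
[2] flags=0011 PL?T → r1=0xce
[3] flags=0011 VS?T → r0=0x06
[4] flags=1000 → (cmp)
[5] flags=1000 EQ?F → skip
[6] flags=1000 MI?T → r3=0x58
[7] flags=0000 → (cmp)
[8] flags=0000 GT?T → r1=0xfc
[9] flags=0000 EQ?F → skip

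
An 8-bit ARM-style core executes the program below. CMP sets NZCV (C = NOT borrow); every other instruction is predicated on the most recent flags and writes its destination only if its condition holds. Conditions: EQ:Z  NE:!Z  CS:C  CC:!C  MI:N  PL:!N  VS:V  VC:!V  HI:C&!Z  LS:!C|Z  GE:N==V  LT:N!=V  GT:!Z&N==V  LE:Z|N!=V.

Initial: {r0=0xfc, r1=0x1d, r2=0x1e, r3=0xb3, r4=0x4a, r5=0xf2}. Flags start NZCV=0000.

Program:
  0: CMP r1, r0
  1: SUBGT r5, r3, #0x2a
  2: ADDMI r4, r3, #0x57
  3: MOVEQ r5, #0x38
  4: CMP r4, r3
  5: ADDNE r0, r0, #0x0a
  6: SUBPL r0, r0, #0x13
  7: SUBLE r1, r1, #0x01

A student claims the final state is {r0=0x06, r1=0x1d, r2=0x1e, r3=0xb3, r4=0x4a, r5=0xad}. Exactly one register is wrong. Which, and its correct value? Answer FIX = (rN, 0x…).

FIX = (r5, 0x89)

0: ✓ CMP  NZCV=0000
1: ✓ SUBGT  r5←0x89
2: · ADDMI
3: · MOVEQ
4: ✓ CMP  NZCV=1001
5: ✓ ADDNE  r0←0x06
6: · SUBPL
7: · SUBLE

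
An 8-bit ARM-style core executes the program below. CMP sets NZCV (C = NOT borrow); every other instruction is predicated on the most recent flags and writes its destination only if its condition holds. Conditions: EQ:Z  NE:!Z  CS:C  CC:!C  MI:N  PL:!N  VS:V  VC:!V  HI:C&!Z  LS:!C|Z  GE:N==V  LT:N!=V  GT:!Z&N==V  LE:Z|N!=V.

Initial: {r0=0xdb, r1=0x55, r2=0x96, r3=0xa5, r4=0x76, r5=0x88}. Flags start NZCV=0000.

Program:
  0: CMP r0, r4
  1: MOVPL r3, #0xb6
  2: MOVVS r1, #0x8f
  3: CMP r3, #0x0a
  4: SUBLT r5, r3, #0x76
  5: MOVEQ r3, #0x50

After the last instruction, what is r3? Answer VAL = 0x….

VAL = 0xb6

[0] flags=0011 → (cmp)
[1] flags=0011 PL?T → r3=0xb6
[2] flags=0011 VS?T → r1=0x8f
[3] flags=1010 → (cmp)
[4] flags=1010 LT?T → r5=0x40
[5] flags=1010 EQ?F → skip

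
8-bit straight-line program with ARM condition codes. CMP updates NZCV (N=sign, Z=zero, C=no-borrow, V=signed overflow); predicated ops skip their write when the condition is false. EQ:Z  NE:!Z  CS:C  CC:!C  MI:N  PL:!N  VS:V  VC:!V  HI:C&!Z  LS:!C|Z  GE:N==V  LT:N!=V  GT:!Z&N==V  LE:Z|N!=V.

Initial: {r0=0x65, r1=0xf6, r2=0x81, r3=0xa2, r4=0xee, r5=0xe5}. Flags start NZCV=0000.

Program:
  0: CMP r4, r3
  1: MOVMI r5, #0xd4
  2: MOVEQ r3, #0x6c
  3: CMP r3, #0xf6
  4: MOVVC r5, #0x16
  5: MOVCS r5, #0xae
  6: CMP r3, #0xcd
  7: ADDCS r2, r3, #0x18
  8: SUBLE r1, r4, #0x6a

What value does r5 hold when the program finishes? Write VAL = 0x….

VAL = 0x16

0: ✓ CMP  NZCV=0010
1: · MOVMI
2: · MOVEQ
3: ✓ CMP  NZCV=1000
4: ✓ MOVVC  r5←0x16
5: · MOVCS
6: ✓ CMP  NZCV=1000
7: · ADDCS
8: ✓ SUBLE  r1←0x84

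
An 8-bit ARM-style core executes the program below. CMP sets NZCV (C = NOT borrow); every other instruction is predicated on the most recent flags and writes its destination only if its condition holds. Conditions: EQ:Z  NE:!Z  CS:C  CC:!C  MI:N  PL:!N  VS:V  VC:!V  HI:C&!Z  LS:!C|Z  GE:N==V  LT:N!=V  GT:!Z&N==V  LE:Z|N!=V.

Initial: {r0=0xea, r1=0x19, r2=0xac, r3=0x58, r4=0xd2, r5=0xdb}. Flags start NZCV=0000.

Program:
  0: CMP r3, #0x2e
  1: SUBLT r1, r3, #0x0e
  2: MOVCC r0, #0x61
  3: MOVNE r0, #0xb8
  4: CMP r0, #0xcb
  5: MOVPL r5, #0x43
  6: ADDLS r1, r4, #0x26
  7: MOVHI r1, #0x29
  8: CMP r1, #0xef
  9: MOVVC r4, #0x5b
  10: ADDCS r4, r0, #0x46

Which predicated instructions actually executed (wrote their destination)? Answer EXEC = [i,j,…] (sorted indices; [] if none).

EXEC = [3,6,9,10]

[0] flags=0010 → (cmp)
[1] flags=0010 LT?F → skip
[2] flags=0010 CC?F → skip
[3] flags=0010 NE?T → r0=0xb8
[4] flags=1000 → (cmp)
[5] flags=1000 PL?F → skip
[6] flags=1000 LS?T → r1=0xf8
[7] flags=1000 HI?F → skip
[8] flags=0010 → (cmp)
[9] flags=0010 VC?T → r4=0x5b
[10] flags=0010 CS?T → r4=0xfe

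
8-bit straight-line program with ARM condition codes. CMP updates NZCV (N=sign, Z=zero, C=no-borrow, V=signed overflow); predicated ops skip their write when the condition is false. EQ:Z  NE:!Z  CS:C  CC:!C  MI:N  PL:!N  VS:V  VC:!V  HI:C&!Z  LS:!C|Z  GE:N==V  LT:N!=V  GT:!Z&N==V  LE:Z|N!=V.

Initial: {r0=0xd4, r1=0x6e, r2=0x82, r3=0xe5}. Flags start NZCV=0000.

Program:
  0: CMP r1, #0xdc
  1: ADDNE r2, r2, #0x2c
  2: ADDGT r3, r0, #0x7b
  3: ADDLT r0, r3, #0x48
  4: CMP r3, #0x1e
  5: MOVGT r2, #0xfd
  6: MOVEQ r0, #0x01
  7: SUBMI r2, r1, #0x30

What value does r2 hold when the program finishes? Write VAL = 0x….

0: ✓ CMP  NZCV=1001
1: ✓ ADDNE  r2←0xae
2: ✓ ADDGT  r3←0x4f
3: · ADDLT
4: ✓ CMP  NZCV=0010
5: ✓ MOVGT  r2←0xfd
6: · MOVEQ
7: · SUBMI

VAL = 0xfd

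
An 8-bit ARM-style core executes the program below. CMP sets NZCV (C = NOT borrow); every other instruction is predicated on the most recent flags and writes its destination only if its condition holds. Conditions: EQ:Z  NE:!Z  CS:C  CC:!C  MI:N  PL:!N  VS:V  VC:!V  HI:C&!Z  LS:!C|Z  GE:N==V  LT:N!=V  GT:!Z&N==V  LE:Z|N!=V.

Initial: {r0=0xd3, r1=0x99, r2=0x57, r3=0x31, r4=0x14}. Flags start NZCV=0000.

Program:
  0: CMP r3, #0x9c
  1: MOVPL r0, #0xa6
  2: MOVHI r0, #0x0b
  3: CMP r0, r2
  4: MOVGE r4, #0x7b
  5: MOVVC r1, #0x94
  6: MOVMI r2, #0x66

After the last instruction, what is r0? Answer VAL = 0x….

VAL = 0xd3

[0] flags=1001 → (cmp)
[1] flags=1001 PL?F → skip
[2] flags=1001 HI?F → skip
[3] flags=0011 → (cmp)
[4] flags=0011 GE?F → skip
[5] flags=0011 VC?F → skip
[6] flags=0011 MI?F → skip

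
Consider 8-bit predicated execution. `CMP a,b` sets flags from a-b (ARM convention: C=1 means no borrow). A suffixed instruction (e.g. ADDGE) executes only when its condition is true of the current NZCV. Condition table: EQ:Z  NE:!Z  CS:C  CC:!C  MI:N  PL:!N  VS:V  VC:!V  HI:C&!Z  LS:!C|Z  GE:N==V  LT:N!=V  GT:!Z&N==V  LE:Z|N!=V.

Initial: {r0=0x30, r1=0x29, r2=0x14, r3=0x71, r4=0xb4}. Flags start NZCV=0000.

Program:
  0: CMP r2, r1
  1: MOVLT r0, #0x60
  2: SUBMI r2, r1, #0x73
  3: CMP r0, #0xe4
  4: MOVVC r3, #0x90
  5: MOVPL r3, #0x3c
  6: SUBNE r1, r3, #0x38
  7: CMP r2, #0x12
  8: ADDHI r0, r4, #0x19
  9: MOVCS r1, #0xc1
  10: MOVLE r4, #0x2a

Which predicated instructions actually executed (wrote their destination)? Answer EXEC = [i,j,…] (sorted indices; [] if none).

[0] flags=1000 → (cmp)
[1] flags=1000 LT?T → r0=0x60
[2] flags=1000 MI?T → r2=0xb6
[3] flags=0000 → (cmp)
[4] flags=0000 VC?T → r3=0x90
[5] flags=0000 PL?T → r3=0x3c
[6] flags=0000 NE?T → r1=0x04
[7] flags=1010 → (cmp)
[8] flags=1010 HI?T → r0=0xcd
[9] flags=1010 CS?T → r1=0xc1
[10] flags=1010 LE?T → r4=0x2a

EXEC = [1,2,4,5,6,8,9,10]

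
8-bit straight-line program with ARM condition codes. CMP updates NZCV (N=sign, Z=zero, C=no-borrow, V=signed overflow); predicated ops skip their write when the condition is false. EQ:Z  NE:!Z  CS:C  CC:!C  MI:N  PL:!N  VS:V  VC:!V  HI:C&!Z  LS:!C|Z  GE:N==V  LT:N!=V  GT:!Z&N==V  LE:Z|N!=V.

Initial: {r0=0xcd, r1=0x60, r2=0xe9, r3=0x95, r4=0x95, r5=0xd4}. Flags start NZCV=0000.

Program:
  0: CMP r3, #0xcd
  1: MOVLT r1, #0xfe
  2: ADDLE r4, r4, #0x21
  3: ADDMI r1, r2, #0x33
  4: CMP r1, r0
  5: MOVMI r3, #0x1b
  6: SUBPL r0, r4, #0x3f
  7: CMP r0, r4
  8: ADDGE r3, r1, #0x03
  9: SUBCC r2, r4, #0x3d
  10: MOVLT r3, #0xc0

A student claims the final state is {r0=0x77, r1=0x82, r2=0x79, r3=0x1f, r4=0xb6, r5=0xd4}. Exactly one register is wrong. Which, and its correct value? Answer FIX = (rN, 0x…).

[0] flags=1000 → (cmp)
[1] flags=1000 LT?T → r1=0xfe
[2] flags=1000 LE?T → r4=0xb6
[3] flags=1000 MI?T → r1=0x1c
[4] flags=0000 → (cmp)
[5] flags=0000 MI?F → skip
[6] flags=0000 PL?T → r0=0x77
[7] flags=1001 → (cmp)
[8] flags=1001 GE?T → r3=0x1f
[9] flags=1001 CC?T → r2=0x79
[10] flags=1001 LT?F → skip

FIX = (r1, 0x1c)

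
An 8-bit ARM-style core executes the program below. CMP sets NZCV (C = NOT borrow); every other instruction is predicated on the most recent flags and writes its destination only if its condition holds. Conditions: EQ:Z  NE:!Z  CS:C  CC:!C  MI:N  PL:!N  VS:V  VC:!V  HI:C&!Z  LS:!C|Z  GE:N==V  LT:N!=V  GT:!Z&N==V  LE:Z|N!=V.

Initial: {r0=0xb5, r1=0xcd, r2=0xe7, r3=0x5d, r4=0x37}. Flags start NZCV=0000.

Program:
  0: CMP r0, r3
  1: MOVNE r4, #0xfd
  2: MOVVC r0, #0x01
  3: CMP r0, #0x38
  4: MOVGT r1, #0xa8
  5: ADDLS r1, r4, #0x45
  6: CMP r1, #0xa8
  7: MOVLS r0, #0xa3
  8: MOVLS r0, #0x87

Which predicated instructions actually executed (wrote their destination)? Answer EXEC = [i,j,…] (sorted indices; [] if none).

EXEC = [1]

0: ✓ CMP  NZCV=0011
1: ✓ MOVNE  r4←0xfd
2: · MOVVC
3: ✓ CMP  NZCV=0011
4: · MOVGT
5: · ADDLS
6: ✓ CMP  NZCV=0010
7: · MOVLS
8: · MOVLS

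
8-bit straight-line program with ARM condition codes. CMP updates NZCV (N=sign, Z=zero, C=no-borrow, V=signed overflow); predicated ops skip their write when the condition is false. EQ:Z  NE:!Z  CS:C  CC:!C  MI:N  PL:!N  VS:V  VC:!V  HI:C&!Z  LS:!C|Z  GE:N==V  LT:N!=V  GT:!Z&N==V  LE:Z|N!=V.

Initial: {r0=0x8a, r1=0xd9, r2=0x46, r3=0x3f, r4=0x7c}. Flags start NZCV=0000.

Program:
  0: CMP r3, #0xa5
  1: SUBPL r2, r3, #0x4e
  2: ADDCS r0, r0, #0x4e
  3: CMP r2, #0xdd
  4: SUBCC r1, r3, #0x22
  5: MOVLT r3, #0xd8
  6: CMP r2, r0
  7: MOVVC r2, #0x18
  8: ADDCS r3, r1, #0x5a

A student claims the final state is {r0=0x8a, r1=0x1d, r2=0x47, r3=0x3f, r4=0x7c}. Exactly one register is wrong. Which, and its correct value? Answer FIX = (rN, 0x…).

0: ✓ CMP  NZCV=1001
1: · SUBPL
2: · ADDCS
3: ✓ CMP  NZCV=0000
4: ✓ SUBCC  r1←0x1d
5: · MOVLT
6: ✓ CMP  NZCV=1001
7: · MOVVC
8: · ADDCS

FIX = (r2, 0x46)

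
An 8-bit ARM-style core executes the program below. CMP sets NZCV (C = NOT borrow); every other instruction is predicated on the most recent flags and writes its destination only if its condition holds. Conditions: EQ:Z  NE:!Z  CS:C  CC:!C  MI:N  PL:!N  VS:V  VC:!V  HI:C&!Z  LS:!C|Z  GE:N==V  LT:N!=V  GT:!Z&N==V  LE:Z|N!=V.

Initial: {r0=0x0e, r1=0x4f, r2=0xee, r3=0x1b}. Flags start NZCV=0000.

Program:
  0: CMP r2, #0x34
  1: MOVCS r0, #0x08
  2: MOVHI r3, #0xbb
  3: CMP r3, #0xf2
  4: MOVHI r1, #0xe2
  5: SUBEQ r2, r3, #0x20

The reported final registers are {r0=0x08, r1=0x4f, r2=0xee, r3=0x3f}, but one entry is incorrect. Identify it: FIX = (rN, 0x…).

0: ✓ CMP  NZCV=1010
1: ✓ MOVCS  r0←0x08
2: ✓ MOVHI  r3←0xbb
3: ✓ CMP  NZCV=1000
4: · MOVHI
5: · SUBEQ

FIX = (r3, 0xbb)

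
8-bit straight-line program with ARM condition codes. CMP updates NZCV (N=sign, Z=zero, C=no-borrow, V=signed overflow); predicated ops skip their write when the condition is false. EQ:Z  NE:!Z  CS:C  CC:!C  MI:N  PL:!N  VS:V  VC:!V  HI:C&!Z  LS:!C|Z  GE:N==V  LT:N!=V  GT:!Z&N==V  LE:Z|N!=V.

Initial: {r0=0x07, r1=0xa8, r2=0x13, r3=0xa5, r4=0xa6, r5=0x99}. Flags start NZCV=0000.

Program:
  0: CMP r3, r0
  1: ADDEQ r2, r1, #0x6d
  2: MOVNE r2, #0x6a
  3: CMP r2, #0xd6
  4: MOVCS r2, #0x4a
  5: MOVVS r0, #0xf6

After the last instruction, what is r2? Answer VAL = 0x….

VAL = 0x6a

[0] flags=1010 → (cmp)
[1] flags=1010 EQ?F → skip
[2] flags=1010 NE?T → r2=0x6a
[3] flags=1001 → (cmp)
[4] flags=1001 CS?F → skip
[5] flags=1001 VS?T → r0=0xf6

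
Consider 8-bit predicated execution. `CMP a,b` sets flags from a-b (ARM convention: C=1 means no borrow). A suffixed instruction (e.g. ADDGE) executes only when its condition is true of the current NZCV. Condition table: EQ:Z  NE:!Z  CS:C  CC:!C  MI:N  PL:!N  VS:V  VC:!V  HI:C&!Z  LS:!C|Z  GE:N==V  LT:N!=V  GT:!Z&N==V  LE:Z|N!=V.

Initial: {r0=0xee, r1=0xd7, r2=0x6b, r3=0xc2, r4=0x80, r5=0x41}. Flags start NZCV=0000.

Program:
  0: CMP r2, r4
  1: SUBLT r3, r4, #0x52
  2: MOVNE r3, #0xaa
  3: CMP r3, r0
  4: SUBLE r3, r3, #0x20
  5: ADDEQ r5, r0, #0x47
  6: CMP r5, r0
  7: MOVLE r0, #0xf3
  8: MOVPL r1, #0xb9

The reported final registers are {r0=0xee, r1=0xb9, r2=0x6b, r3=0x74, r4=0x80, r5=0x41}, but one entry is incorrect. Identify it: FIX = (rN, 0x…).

FIX = (r3, 0x8a)

[0] flags=1001 → (cmp)
[1] flags=1001 LT?F → skip
[2] flags=1001 NE?T → r3=0xaa
[3] flags=1000 → (cmp)
[4] flags=1000 LE?T → r3=0x8a
[5] flags=1000 EQ?F → skip
[6] flags=0000 → (cmp)
[7] flags=0000 LE?F → skip
[8] flags=0000 PL?T → r1=0xb9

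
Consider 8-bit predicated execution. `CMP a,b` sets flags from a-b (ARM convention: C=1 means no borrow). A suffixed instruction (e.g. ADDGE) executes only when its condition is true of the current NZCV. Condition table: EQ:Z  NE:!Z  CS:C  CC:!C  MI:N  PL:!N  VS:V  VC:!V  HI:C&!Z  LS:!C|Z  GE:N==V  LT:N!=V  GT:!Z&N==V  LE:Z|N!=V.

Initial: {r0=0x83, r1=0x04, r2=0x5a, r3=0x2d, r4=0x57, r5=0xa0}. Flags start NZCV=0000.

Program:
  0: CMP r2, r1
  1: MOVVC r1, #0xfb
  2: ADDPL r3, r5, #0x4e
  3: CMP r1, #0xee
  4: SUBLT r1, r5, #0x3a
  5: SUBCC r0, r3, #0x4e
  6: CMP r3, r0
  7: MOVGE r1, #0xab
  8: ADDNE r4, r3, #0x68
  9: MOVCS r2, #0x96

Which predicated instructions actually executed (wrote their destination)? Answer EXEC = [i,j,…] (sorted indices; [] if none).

0: ✓ CMP  NZCV=0010
1: ✓ MOVVC  r1←0xfb
2: ✓ ADDPL  r3←0xee
3: ✓ CMP  NZCV=0010
4: · SUBLT
5: · SUBCC
6: ✓ CMP  NZCV=0010
7: ✓ MOVGE  r1←0xab
8: ✓ ADDNE  r4←0x56
9: ✓ MOVCS  r2←0x96

EXEC = [1,2,7,8,9]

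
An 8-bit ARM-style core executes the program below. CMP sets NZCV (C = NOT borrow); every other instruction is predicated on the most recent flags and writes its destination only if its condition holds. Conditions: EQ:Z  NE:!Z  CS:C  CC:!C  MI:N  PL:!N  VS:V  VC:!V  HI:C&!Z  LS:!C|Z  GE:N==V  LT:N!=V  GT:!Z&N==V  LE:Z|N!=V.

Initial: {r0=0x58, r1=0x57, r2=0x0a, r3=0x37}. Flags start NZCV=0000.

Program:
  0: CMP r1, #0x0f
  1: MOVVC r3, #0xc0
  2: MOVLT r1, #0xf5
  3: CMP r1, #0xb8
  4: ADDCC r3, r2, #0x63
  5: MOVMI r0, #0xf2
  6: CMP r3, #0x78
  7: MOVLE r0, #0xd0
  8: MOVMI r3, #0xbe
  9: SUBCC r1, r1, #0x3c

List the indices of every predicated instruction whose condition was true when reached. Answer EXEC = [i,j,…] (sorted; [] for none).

0: ✓ CMP  NZCV=0010
1: ✓ MOVVC  r3←0xc0
2: · MOVLT
3: ✓ CMP  NZCV=1001
4: ✓ ADDCC  r3←0x6d
5: ✓ MOVMI  r0←0xf2
6: ✓ CMP  NZCV=1000
7: ✓ MOVLE  r0←0xd0
8: ✓ MOVMI  r3←0xbe
9: ✓ SUBCC  r1←0x1b

EXEC = [1,4,5,7,8,9]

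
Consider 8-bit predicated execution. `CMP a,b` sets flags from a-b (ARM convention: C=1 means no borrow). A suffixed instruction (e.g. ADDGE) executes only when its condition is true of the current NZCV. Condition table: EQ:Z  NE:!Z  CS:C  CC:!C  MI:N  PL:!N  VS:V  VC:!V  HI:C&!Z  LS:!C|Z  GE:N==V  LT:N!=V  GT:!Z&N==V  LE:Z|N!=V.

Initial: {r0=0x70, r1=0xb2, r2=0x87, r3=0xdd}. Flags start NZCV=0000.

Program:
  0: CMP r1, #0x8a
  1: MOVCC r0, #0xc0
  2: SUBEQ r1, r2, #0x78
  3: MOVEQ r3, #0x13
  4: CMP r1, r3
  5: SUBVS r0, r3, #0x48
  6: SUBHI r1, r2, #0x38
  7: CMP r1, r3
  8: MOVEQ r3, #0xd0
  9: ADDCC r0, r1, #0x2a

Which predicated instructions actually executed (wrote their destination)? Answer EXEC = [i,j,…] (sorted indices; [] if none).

0: ✓ CMP  NZCV=0010
1: · MOVCC
2: · SUBEQ
3: · MOVEQ
4: ✓ CMP  NZCV=1000
5: · SUBVS
6: · SUBHI
7: ✓ CMP  NZCV=1000
8: · MOVEQ
9: ✓ ADDCC  r0←0xdc

EXEC = [9]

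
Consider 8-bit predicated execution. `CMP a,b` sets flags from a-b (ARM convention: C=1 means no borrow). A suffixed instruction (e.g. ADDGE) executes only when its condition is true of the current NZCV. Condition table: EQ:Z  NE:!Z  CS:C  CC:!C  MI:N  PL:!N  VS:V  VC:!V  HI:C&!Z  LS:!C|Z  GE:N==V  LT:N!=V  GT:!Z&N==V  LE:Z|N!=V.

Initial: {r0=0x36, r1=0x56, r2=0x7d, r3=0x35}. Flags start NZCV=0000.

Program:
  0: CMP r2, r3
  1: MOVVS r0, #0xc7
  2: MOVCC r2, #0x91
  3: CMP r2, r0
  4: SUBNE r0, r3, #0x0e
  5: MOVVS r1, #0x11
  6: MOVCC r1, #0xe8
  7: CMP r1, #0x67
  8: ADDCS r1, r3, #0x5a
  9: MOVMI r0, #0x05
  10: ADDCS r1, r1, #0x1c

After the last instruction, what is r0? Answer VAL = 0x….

VAL = 0x05

[0] flags=0010 → (cmp)
[1] flags=0010 VS?F → skip
[2] flags=0010 CC?F → skip
[3] flags=0010 → (cmp)
[4] flags=0010 NE?T → r0=0x27
[5] flags=0010 VS?F → skip
[6] flags=0010 CC?F → skip
[7] flags=1000 → (cmp)
[8] flags=1000 CS?F → skip
[9] flags=1000 MI?T → r0=0x05
[10] flags=1000 CS?F → skip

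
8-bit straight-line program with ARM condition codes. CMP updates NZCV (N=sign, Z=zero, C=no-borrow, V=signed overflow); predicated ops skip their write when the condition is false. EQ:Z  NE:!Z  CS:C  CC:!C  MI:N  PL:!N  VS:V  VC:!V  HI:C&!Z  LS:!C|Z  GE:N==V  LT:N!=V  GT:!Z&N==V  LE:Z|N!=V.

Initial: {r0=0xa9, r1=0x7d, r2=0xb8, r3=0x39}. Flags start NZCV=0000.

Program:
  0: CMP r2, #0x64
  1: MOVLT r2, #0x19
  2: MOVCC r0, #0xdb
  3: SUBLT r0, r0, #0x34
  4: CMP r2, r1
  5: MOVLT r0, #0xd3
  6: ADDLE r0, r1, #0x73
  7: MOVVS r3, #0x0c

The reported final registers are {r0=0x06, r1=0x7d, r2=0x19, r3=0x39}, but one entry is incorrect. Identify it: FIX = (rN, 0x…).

0: ✓ CMP  NZCV=0011
1: ✓ MOVLT  r2←0x19
2: · MOVCC
3: ✓ SUBLT  r0←0x75
4: ✓ CMP  NZCV=1000
5: ✓ MOVLT  r0←0xd3
6: ✓ ADDLE  r0←0xf0
7: · MOVVS

FIX = (r0, 0xf0)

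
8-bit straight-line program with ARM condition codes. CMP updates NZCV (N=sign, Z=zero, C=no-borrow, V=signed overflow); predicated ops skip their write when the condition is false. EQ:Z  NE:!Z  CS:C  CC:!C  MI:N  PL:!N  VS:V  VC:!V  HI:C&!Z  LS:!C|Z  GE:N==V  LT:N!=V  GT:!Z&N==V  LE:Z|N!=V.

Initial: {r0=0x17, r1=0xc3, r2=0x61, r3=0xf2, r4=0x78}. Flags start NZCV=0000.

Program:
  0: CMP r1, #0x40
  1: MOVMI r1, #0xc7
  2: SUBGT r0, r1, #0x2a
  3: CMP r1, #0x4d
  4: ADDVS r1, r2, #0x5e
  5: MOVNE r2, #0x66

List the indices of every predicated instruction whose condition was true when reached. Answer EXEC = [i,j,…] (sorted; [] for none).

EXEC = [1,4,5]

0: ✓ CMP  NZCV=1010
1: ✓ MOVMI  r1←0xc7
2: · SUBGT
3: ✓ CMP  NZCV=0011
4: ✓ ADDVS  r1←0xbf
5: ✓ MOVNE  r2←0x66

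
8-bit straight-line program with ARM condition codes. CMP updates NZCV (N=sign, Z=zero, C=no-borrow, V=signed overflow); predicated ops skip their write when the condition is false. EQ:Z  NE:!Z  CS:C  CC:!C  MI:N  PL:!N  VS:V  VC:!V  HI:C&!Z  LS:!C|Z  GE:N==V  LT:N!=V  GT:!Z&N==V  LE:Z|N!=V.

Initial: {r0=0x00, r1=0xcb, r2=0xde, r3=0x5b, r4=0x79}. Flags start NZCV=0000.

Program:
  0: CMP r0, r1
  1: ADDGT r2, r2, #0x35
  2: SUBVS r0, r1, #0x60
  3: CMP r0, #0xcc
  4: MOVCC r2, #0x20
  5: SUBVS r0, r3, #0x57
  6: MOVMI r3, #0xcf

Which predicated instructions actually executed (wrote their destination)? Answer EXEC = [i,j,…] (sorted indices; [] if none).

EXEC = [1,4]

[0] flags=0000 → (cmp)
[1] flags=0000 GT?T → r2=0x13
[2] flags=0000 VS?F → skip
[3] flags=0000 → (cmp)
[4] flags=0000 CC?T → r2=0x20
[5] flags=0000 VS?F → skip
[6] flags=0000 MI?F → skip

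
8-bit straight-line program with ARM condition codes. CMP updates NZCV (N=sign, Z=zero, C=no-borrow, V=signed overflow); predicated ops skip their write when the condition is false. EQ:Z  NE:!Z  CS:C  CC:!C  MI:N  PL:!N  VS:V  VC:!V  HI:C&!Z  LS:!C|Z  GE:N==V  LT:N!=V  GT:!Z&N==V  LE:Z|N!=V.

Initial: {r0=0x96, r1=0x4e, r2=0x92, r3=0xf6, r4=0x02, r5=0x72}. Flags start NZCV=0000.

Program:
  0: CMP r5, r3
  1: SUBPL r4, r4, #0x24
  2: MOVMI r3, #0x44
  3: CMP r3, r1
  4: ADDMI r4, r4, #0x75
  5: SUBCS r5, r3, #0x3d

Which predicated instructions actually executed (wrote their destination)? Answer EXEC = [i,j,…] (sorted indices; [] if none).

0: ✓ CMP  NZCV=0000
1: ✓ SUBPL  r4←0xde
2: · MOVMI
3: ✓ CMP  NZCV=1010
4: ✓ ADDMI  r4←0x53
5: ✓ SUBCS  r5←0xb9

EXEC = [1,4,5]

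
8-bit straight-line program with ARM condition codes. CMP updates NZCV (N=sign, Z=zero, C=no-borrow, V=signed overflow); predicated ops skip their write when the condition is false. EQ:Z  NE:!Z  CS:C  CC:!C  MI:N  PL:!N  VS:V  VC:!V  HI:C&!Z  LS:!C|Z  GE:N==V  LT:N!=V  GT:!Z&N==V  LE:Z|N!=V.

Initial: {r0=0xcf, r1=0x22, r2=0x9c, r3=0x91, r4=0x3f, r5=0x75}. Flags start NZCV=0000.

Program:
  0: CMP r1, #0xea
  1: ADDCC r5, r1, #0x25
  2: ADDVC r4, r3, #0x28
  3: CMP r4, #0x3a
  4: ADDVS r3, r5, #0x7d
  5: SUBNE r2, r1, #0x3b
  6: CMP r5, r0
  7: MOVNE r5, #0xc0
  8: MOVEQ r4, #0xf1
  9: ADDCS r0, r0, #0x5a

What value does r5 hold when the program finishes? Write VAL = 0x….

0: ✓ CMP  NZCV=0000
1: ✓ ADDCC  r5←0x47
2: ✓ ADDVC  r4←0xb9
3: ✓ CMP  NZCV=0011
4: ✓ ADDVS  r3←0xc4
5: ✓ SUBNE  r2←0xe7
6: ✓ CMP  NZCV=0000
7: ✓ MOVNE  r5←0xc0
8: · MOVEQ
9: · ADDCS

VAL = 0xc0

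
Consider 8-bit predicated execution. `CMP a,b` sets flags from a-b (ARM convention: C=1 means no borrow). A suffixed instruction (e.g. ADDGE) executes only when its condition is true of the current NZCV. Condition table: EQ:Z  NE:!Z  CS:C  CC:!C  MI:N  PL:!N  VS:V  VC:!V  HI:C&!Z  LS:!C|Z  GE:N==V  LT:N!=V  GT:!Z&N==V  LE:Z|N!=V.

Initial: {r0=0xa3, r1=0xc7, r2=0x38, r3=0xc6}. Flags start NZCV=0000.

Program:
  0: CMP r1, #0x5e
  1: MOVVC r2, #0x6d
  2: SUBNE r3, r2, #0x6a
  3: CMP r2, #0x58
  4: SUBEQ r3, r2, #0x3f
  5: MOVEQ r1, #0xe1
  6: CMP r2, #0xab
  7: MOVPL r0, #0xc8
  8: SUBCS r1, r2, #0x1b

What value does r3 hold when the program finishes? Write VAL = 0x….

[0] flags=0011 → (cmp)
[1] flags=0011 VC?F → skip
[2] flags=0011 NE?T → r3=0xce
[3] flags=1000 → (cmp)
[4] flags=1000 EQ?F → skip
[5] flags=1000 EQ?F → skip
[6] flags=1001 → (cmp)
[7] flags=1001 PL?F → skip
[8] flags=1001 CS?F → skip

VAL = 0xce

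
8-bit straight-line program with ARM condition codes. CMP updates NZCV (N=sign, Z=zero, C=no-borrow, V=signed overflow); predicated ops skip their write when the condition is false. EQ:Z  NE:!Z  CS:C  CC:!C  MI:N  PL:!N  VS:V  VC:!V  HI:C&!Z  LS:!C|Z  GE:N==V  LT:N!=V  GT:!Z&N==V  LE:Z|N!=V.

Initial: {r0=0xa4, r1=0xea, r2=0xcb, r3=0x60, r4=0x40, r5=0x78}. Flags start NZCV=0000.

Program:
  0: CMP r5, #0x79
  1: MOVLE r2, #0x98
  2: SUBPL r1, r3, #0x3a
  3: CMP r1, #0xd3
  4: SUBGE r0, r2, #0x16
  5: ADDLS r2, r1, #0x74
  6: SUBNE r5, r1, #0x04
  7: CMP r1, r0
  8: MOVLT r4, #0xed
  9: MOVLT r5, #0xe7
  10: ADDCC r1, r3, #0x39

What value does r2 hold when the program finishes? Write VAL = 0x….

VAL = 0x98

0: ✓ CMP  NZCV=1000
1: ✓ MOVLE  r2←0x98
2: · SUBPL
3: ✓ CMP  NZCV=0010
4: ✓ SUBGE  r0←0x82
5: · ADDLS
6: ✓ SUBNE  r5←0xe6
7: ✓ CMP  NZCV=0010
8: · MOVLT
9: · MOVLT
10: · ADDCC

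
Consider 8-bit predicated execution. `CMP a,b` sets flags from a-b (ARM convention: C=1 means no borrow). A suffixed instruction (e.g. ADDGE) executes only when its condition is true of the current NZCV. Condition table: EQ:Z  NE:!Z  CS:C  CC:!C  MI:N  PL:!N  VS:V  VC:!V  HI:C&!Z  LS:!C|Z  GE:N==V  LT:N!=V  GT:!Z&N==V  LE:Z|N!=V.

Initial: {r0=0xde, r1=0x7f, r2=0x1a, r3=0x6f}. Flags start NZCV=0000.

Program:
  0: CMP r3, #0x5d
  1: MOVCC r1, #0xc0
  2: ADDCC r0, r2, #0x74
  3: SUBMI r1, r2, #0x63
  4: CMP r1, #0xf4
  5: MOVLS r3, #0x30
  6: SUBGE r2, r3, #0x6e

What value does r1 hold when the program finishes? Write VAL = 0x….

VAL = 0x7f

[0] flags=0010 → (cmp)
[1] flags=0010 CC?F → skip
[2] flags=0010 CC?F → skip
[3] flags=0010 MI?F → skip
[4] flags=1001 → (cmp)
[5] flags=1001 LS?T → r3=0x30
[6] flags=1001 GE?T → r2=0xc2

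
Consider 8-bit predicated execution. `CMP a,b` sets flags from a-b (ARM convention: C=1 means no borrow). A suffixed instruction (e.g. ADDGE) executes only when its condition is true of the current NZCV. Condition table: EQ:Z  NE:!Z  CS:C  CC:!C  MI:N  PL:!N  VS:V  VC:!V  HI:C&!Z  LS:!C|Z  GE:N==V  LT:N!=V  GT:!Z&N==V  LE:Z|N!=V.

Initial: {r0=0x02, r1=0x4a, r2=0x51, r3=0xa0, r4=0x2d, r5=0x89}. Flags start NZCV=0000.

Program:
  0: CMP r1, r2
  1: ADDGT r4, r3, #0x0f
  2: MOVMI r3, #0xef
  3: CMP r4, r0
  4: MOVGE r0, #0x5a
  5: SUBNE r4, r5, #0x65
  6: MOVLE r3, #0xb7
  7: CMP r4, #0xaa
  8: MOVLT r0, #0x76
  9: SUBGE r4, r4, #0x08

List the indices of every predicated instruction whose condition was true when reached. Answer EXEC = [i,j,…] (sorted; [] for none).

[0] flags=1000 → (cmp)
[1] flags=1000 GT?F → skip
[2] flags=1000 MI?T → r3=0xef
[3] flags=0010 → (cmp)
[4] flags=0010 GE?T → r0=0x5a
[5] flags=0010 NE?T → r4=0x24
[6] flags=0010 LE?F → skip
[7] flags=0000 → (cmp)
[8] flags=0000 LT?F → skip
[9] flags=0000 GE?T → r4=0x1c

EXEC = [2,4,5,9]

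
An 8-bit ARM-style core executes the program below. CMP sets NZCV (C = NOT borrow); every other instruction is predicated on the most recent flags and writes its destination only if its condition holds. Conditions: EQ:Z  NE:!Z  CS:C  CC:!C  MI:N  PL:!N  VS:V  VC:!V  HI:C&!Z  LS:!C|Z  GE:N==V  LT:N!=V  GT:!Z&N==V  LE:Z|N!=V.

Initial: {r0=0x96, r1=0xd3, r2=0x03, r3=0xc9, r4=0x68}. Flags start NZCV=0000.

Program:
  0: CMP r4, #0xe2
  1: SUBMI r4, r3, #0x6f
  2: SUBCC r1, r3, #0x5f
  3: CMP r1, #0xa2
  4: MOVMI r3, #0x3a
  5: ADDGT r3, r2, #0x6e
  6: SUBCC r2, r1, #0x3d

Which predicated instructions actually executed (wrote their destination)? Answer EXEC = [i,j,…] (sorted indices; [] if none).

EXEC = [1,2,4,5,6]

[0] flags=1001 → (cmp)
[1] flags=1001 MI?T → r4=0x5a
[2] flags=1001 CC?T → r1=0x6a
[3] flags=1001 → (cmp)
[4] flags=1001 MI?T → r3=0x3a
[5] flags=1001 GT?T → r3=0x71
[6] flags=1001 CC?T → r2=0x2d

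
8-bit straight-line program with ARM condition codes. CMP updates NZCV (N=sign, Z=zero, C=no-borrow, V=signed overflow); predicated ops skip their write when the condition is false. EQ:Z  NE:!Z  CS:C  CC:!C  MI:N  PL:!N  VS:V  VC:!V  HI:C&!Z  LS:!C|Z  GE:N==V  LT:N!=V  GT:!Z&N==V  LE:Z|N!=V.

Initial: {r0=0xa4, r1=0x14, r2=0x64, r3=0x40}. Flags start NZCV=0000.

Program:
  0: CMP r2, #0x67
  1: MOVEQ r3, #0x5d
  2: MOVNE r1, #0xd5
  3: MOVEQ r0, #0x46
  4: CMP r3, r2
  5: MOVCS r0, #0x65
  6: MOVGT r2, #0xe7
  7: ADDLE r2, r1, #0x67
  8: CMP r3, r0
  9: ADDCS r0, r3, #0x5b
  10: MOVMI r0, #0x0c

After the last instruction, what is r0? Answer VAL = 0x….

VAL = 0x0c

[0] flags=1000 → (cmp)
[1] flags=1000 EQ?F → skip
[2] flags=1000 NE?T → r1=0xd5
[3] flags=1000 EQ?F → skip
[4] flags=1000 → (cmp)
[5] flags=1000 CS?F → skip
[6] flags=1000 GT?F → skip
[7] flags=1000 LE?T → r2=0x3c
[8] flags=1001 → (cmp)
[9] flags=1001 CS?F → skip
[10] flags=1001 MI?T → r0=0x0c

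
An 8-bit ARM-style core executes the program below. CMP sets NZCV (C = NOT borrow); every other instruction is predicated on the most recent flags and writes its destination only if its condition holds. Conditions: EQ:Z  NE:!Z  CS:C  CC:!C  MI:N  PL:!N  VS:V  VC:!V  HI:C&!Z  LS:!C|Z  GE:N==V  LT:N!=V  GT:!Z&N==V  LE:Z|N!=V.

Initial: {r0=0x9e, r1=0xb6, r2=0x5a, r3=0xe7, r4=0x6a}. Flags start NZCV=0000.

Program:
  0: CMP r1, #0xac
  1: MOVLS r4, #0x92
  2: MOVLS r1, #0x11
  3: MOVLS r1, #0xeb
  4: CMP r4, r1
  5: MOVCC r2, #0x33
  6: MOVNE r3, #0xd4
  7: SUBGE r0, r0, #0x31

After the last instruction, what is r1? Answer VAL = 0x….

[0] flags=0010 → (cmp)
[1] flags=0010 LS?F → skip
[2] flags=0010 LS?F → skip
[3] flags=0010 LS?F → skip
[4] flags=1001 → (cmp)
[5] flags=1001 CC?T → r2=0x33
[6] flags=1001 NE?T → r3=0xd4
[7] flags=1001 GE?T → r0=0x6d

VAL = 0xb6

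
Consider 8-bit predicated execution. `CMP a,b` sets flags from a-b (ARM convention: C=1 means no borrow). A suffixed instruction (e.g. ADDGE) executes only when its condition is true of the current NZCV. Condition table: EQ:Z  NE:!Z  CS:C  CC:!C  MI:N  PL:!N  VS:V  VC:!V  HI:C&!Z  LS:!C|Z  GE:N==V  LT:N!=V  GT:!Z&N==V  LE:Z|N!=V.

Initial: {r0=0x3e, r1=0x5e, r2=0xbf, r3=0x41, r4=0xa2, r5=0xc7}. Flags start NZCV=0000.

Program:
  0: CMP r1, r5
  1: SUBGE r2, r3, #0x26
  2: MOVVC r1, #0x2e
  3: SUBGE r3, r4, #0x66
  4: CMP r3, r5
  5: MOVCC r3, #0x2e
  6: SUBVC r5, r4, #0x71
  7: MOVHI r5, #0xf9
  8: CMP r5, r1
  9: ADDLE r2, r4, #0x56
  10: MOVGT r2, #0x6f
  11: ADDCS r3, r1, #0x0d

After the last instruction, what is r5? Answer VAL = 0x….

[0] flags=1001 → (cmp)
[1] flags=1001 GE?T → r2=0x1b
[2] flags=1001 VC?F → skip
[3] flags=1001 GE?T → r3=0x3c
[4] flags=0000 → (cmp)
[5] flags=0000 CC?T → r3=0x2e
[6] flags=0000 VC?T → r5=0x31
[7] flags=0000 HI?F → skip
[8] flags=1000 → (cmp)
[9] flags=1000 LE?T → r2=0xf8
[10] flags=1000 GT?F → skip
[11] flags=1000 CS?F → skip

VAL = 0x31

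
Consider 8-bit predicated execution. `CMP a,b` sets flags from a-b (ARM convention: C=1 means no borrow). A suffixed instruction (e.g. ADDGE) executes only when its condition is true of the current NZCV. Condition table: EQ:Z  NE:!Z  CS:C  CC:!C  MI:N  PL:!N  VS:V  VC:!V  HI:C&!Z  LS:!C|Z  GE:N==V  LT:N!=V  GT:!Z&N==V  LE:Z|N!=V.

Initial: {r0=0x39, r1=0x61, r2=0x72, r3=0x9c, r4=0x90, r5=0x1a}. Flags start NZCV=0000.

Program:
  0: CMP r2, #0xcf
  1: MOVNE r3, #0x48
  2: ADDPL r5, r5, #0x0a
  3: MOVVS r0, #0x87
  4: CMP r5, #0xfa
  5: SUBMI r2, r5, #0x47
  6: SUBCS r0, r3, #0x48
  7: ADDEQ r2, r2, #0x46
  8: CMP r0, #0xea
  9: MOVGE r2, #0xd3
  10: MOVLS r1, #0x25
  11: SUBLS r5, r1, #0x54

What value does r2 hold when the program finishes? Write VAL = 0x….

0: ✓ CMP  NZCV=1001
1: ✓ MOVNE  r3←0x48
2: · ADDPL
3: ✓ MOVVS  r0←0x87
4: ✓ CMP  NZCV=0000
5: · SUBMI
6: · SUBCS
7: · ADDEQ
8: ✓ CMP  NZCV=1000
9: · MOVGE
10: ✓ MOVLS  r1←0x25
11: ✓ SUBLS  r5←0xd1

VAL = 0x72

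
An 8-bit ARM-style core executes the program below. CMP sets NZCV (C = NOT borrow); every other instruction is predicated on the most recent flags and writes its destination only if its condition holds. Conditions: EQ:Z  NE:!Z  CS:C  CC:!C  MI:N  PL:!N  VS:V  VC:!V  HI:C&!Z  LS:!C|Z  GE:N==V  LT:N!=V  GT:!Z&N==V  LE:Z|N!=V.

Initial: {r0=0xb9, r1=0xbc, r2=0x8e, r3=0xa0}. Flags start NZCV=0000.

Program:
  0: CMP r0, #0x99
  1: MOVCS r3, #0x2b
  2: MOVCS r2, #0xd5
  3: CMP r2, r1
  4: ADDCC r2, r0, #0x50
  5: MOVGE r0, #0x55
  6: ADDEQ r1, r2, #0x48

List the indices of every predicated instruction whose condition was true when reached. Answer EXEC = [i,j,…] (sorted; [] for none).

0: ✓ CMP  NZCV=0010
1: ✓ MOVCS  r3←0x2b
2: ✓ MOVCS  r2←0xd5
3: ✓ CMP  NZCV=0010
4: · ADDCC
5: ✓ MOVGE  r0←0x55
6: · ADDEQ

EXEC = [1,2,5]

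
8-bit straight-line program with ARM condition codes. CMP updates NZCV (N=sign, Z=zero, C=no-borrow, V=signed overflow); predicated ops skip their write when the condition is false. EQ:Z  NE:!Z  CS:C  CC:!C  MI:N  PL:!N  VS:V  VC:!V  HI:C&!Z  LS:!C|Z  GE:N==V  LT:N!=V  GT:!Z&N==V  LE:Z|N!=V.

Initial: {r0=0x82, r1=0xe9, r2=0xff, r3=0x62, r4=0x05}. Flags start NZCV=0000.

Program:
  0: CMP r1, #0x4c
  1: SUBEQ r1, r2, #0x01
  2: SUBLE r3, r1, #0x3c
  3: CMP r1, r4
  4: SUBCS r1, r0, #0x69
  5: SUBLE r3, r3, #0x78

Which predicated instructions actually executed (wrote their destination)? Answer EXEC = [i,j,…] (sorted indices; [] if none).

0: ✓ CMP  NZCV=1010
1: · SUBEQ
2: ✓ SUBLE  r3←0xad
3: ✓ CMP  NZCV=1010
4: ✓ SUBCS  r1←0x19
5: ✓ SUBLE  r3←0x35

EXEC = [2,4,5]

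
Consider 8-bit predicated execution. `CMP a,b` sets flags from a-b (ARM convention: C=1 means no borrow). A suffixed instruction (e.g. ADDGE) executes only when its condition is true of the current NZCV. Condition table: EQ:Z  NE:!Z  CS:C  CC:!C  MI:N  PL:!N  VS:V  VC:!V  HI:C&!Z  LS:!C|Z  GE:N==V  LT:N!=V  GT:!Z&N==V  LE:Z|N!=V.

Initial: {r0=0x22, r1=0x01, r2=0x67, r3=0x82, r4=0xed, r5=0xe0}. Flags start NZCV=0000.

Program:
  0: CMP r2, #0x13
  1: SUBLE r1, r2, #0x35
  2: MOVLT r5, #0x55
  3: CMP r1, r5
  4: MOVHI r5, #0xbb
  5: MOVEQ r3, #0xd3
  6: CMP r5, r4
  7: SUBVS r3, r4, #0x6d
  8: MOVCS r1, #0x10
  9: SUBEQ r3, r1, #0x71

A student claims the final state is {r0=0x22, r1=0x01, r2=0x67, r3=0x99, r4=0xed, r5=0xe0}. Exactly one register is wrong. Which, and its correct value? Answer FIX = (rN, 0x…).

FIX = (r3, 0x82)

[0] flags=0010 → (cmp)
[1] flags=0010 LE?F → skip
[2] flags=0010 LT?F → skip
[3] flags=0000 → (cmp)
[4] flags=0000 HI?F → skip
[5] flags=0000 EQ?F → skip
[6] flags=1000 → (cmp)
[7] flags=1000 VS?F → skip
[8] flags=1000 CS?F → skip
[9] flags=1000 EQ?F → skip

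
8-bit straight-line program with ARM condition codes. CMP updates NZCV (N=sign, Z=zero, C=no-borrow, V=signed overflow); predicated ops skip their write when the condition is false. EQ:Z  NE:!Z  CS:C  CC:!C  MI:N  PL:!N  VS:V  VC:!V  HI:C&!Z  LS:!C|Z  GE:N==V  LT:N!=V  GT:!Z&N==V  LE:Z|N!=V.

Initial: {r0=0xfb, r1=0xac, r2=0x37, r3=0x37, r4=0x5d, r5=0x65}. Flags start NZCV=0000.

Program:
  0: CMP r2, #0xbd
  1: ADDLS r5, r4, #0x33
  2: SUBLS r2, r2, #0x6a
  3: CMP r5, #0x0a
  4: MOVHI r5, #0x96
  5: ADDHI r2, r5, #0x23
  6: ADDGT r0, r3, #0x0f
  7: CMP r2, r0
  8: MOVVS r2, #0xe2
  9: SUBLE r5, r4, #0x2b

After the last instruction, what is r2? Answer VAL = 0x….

0: ✓ CMP  NZCV=0000
1: ✓ ADDLS  r5←0x90
2: ✓ SUBLS  r2←0xcd
3: ✓ CMP  NZCV=1010
4: ✓ MOVHI  r5←0x96
5: ✓ ADDHI  r2←0xb9
6: · ADDGT
7: ✓ CMP  NZCV=1000
8: · MOVVS
9: ✓ SUBLE  r5←0x32

VAL = 0xb9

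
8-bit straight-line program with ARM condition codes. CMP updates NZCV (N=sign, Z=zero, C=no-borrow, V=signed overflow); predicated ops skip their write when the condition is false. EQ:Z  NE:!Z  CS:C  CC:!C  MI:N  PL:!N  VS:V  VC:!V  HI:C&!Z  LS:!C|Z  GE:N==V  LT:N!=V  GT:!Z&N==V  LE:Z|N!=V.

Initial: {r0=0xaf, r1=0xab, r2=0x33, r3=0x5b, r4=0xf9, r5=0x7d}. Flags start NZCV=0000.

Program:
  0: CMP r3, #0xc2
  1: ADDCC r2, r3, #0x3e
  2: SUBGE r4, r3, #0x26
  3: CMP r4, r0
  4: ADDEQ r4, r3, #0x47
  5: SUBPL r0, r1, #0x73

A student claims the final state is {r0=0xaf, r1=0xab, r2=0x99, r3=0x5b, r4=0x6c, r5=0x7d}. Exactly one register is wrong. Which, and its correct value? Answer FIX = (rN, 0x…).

FIX = (r4, 0x35)

0: ✓ CMP  NZCV=1001
1: ✓ ADDCC  r2←0x99
2: ✓ SUBGE  r4←0x35
3: ✓ CMP  NZCV=1001
4: · ADDEQ
5: · SUBPL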